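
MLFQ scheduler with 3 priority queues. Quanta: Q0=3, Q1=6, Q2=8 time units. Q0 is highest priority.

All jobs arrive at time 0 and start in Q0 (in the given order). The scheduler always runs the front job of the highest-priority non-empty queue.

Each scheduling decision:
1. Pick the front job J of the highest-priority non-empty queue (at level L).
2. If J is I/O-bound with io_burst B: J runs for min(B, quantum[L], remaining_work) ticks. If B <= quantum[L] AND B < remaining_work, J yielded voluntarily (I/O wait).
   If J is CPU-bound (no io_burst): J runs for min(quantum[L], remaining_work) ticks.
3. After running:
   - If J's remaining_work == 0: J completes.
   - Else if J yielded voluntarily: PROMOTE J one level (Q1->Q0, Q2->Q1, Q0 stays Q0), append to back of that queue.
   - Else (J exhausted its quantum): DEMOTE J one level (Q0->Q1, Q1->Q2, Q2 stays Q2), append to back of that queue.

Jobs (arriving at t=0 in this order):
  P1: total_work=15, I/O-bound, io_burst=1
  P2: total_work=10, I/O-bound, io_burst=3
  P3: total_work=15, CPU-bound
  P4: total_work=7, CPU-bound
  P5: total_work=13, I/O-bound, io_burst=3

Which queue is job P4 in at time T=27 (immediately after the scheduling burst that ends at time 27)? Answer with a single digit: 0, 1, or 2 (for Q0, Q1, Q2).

Answer: 1

Derivation:
t=0-1: P1@Q0 runs 1, rem=14, I/O yield, promote→Q0. Q0=[P2,P3,P4,P5,P1] Q1=[] Q2=[]
t=1-4: P2@Q0 runs 3, rem=7, I/O yield, promote→Q0. Q0=[P3,P4,P5,P1,P2] Q1=[] Q2=[]
t=4-7: P3@Q0 runs 3, rem=12, quantum used, demote→Q1. Q0=[P4,P5,P1,P2] Q1=[P3] Q2=[]
t=7-10: P4@Q0 runs 3, rem=4, quantum used, demote→Q1. Q0=[P5,P1,P2] Q1=[P3,P4] Q2=[]
t=10-13: P5@Q0 runs 3, rem=10, I/O yield, promote→Q0. Q0=[P1,P2,P5] Q1=[P3,P4] Q2=[]
t=13-14: P1@Q0 runs 1, rem=13, I/O yield, promote→Q0. Q0=[P2,P5,P1] Q1=[P3,P4] Q2=[]
t=14-17: P2@Q0 runs 3, rem=4, I/O yield, promote→Q0. Q0=[P5,P1,P2] Q1=[P3,P4] Q2=[]
t=17-20: P5@Q0 runs 3, rem=7, I/O yield, promote→Q0. Q0=[P1,P2,P5] Q1=[P3,P4] Q2=[]
t=20-21: P1@Q0 runs 1, rem=12, I/O yield, promote→Q0. Q0=[P2,P5,P1] Q1=[P3,P4] Q2=[]
t=21-24: P2@Q0 runs 3, rem=1, I/O yield, promote→Q0. Q0=[P5,P1,P2] Q1=[P3,P4] Q2=[]
t=24-27: P5@Q0 runs 3, rem=4, I/O yield, promote→Q0. Q0=[P1,P2,P5] Q1=[P3,P4] Q2=[]
t=27-28: P1@Q0 runs 1, rem=11, I/O yield, promote→Q0. Q0=[P2,P5,P1] Q1=[P3,P4] Q2=[]
t=28-29: P2@Q0 runs 1, rem=0, completes. Q0=[P5,P1] Q1=[P3,P4] Q2=[]
t=29-32: P5@Q0 runs 3, rem=1, I/O yield, promote→Q0. Q0=[P1,P5] Q1=[P3,P4] Q2=[]
t=32-33: P1@Q0 runs 1, rem=10, I/O yield, promote→Q0. Q0=[P5,P1] Q1=[P3,P4] Q2=[]
t=33-34: P5@Q0 runs 1, rem=0, completes. Q0=[P1] Q1=[P3,P4] Q2=[]
t=34-35: P1@Q0 runs 1, rem=9, I/O yield, promote→Q0. Q0=[P1] Q1=[P3,P4] Q2=[]
t=35-36: P1@Q0 runs 1, rem=8, I/O yield, promote→Q0. Q0=[P1] Q1=[P3,P4] Q2=[]
t=36-37: P1@Q0 runs 1, rem=7, I/O yield, promote→Q0. Q0=[P1] Q1=[P3,P4] Q2=[]
t=37-38: P1@Q0 runs 1, rem=6, I/O yield, promote→Q0. Q0=[P1] Q1=[P3,P4] Q2=[]
t=38-39: P1@Q0 runs 1, rem=5, I/O yield, promote→Q0. Q0=[P1] Q1=[P3,P4] Q2=[]
t=39-40: P1@Q0 runs 1, rem=4, I/O yield, promote→Q0. Q0=[P1] Q1=[P3,P4] Q2=[]
t=40-41: P1@Q0 runs 1, rem=3, I/O yield, promote→Q0. Q0=[P1] Q1=[P3,P4] Q2=[]
t=41-42: P1@Q0 runs 1, rem=2, I/O yield, promote→Q0. Q0=[P1] Q1=[P3,P4] Q2=[]
t=42-43: P1@Q0 runs 1, rem=1, I/O yield, promote→Q0. Q0=[P1] Q1=[P3,P4] Q2=[]
t=43-44: P1@Q0 runs 1, rem=0, completes. Q0=[] Q1=[P3,P4] Q2=[]
t=44-50: P3@Q1 runs 6, rem=6, quantum used, demote→Q2. Q0=[] Q1=[P4] Q2=[P3]
t=50-54: P4@Q1 runs 4, rem=0, completes. Q0=[] Q1=[] Q2=[P3]
t=54-60: P3@Q2 runs 6, rem=0, completes. Q0=[] Q1=[] Q2=[]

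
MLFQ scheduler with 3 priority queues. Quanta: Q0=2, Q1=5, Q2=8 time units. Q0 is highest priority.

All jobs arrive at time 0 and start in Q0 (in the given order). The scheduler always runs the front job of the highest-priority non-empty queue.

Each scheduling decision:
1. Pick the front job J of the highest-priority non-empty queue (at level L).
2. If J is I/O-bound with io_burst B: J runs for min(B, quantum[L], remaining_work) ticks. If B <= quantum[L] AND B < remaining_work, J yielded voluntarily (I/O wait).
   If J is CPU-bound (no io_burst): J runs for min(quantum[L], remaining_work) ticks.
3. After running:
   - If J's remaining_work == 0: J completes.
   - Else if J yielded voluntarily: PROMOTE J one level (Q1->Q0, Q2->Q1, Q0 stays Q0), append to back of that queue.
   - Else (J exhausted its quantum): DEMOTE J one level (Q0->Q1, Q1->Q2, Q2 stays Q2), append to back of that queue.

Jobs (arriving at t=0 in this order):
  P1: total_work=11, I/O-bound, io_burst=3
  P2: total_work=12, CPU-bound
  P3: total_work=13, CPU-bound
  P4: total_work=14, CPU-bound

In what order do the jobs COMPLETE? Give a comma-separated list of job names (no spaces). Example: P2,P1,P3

t=0-2: P1@Q0 runs 2, rem=9, quantum used, demote→Q1. Q0=[P2,P3,P4] Q1=[P1] Q2=[]
t=2-4: P2@Q0 runs 2, rem=10, quantum used, demote→Q1. Q0=[P3,P4] Q1=[P1,P2] Q2=[]
t=4-6: P3@Q0 runs 2, rem=11, quantum used, demote→Q1. Q0=[P4] Q1=[P1,P2,P3] Q2=[]
t=6-8: P4@Q0 runs 2, rem=12, quantum used, demote→Q1. Q0=[] Q1=[P1,P2,P3,P4] Q2=[]
t=8-11: P1@Q1 runs 3, rem=6, I/O yield, promote→Q0. Q0=[P1] Q1=[P2,P3,P4] Q2=[]
t=11-13: P1@Q0 runs 2, rem=4, quantum used, demote→Q1. Q0=[] Q1=[P2,P3,P4,P1] Q2=[]
t=13-18: P2@Q1 runs 5, rem=5, quantum used, demote→Q2. Q0=[] Q1=[P3,P4,P1] Q2=[P2]
t=18-23: P3@Q1 runs 5, rem=6, quantum used, demote→Q2. Q0=[] Q1=[P4,P1] Q2=[P2,P3]
t=23-28: P4@Q1 runs 5, rem=7, quantum used, demote→Q2. Q0=[] Q1=[P1] Q2=[P2,P3,P4]
t=28-31: P1@Q1 runs 3, rem=1, I/O yield, promote→Q0. Q0=[P1] Q1=[] Q2=[P2,P3,P4]
t=31-32: P1@Q0 runs 1, rem=0, completes. Q0=[] Q1=[] Q2=[P2,P3,P4]
t=32-37: P2@Q2 runs 5, rem=0, completes. Q0=[] Q1=[] Q2=[P3,P4]
t=37-43: P3@Q2 runs 6, rem=0, completes. Q0=[] Q1=[] Q2=[P4]
t=43-50: P4@Q2 runs 7, rem=0, completes. Q0=[] Q1=[] Q2=[]

Answer: P1,P2,P3,P4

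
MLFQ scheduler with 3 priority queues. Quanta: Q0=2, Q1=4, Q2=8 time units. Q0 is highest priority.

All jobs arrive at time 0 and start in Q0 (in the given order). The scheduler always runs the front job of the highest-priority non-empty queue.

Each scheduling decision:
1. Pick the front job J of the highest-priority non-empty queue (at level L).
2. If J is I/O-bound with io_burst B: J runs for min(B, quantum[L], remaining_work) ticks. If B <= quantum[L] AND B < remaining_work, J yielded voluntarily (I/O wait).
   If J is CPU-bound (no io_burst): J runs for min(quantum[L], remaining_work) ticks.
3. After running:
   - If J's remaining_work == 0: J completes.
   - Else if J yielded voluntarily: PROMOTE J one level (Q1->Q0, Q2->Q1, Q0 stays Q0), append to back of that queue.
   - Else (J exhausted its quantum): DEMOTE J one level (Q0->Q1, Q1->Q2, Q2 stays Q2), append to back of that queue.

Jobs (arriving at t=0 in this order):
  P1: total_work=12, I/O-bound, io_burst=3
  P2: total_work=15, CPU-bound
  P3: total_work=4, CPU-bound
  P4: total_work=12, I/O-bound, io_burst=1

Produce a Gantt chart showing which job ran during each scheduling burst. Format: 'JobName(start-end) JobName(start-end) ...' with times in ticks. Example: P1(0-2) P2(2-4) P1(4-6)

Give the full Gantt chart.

Answer: P1(0-2) P2(2-4) P3(4-6) P4(6-7) P4(7-8) P4(8-9) P4(9-10) P4(10-11) P4(11-12) P4(12-13) P4(13-14) P4(14-15) P4(15-16) P4(16-17) P4(17-18) P1(18-21) P1(21-23) P2(23-27) P3(27-29) P1(29-32) P1(32-34) P2(34-42) P2(42-43)

Derivation:
t=0-2: P1@Q0 runs 2, rem=10, quantum used, demote→Q1. Q0=[P2,P3,P4] Q1=[P1] Q2=[]
t=2-4: P2@Q0 runs 2, rem=13, quantum used, demote→Q1. Q0=[P3,P4] Q1=[P1,P2] Q2=[]
t=4-6: P3@Q0 runs 2, rem=2, quantum used, demote→Q1. Q0=[P4] Q1=[P1,P2,P3] Q2=[]
t=6-7: P4@Q0 runs 1, rem=11, I/O yield, promote→Q0. Q0=[P4] Q1=[P1,P2,P3] Q2=[]
t=7-8: P4@Q0 runs 1, rem=10, I/O yield, promote→Q0. Q0=[P4] Q1=[P1,P2,P3] Q2=[]
t=8-9: P4@Q0 runs 1, rem=9, I/O yield, promote→Q0. Q0=[P4] Q1=[P1,P2,P3] Q2=[]
t=9-10: P4@Q0 runs 1, rem=8, I/O yield, promote→Q0. Q0=[P4] Q1=[P1,P2,P3] Q2=[]
t=10-11: P4@Q0 runs 1, rem=7, I/O yield, promote→Q0. Q0=[P4] Q1=[P1,P2,P3] Q2=[]
t=11-12: P4@Q0 runs 1, rem=6, I/O yield, promote→Q0. Q0=[P4] Q1=[P1,P2,P3] Q2=[]
t=12-13: P4@Q0 runs 1, rem=5, I/O yield, promote→Q0. Q0=[P4] Q1=[P1,P2,P3] Q2=[]
t=13-14: P4@Q0 runs 1, rem=4, I/O yield, promote→Q0. Q0=[P4] Q1=[P1,P2,P3] Q2=[]
t=14-15: P4@Q0 runs 1, rem=3, I/O yield, promote→Q0. Q0=[P4] Q1=[P1,P2,P3] Q2=[]
t=15-16: P4@Q0 runs 1, rem=2, I/O yield, promote→Q0. Q0=[P4] Q1=[P1,P2,P3] Q2=[]
t=16-17: P4@Q0 runs 1, rem=1, I/O yield, promote→Q0. Q0=[P4] Q1=[P1,P2,P3] Q2=[]
t=17-18: P4@Q0 runs 1, rem=0, completes. Q0=[] Q1=[P1,P2,P3] Q2=[]
t=18-21: P1@Q1 runs 3, rem=7, I/O yield, promote→Q0. Q0=[P1] Q1=[P2,P3] Q2=[]
t=21-23: P1@Q0 runs 2, rem=5, quantum used, demote→Q1. Q0=[] Q1=[P2,P3,P1] Q2=[]
t=23-27: P2@Q1 runs 4, rem=9, quantum used, demote→Q2. Q0=[] Q1=[P3,P1] Q2=[P2]
t=27-29: P3@Q1 runs 2, rem=0, completes. Q0=[] Q1=[P1] Q2=[P2]
t=29-32: P1@Q1 runs 3, rem=2, I/O yield, promote→Q0. Q0=[P1] Q1=[] Q2=[P2]
t=32-34: P1@Q0 runs 2, rem=0, completes. Q0=[] Q1=[] Q2=[P2]
t=34-42: P2@Q2 runs 8, rem=1, quantum used, demote→Q2. Q0=[] Q1=[] Q2=[P2]
t=42-43: P2@Q2 runs 1, rem=0, completes. Q0=[] Q1=[] Q2=[]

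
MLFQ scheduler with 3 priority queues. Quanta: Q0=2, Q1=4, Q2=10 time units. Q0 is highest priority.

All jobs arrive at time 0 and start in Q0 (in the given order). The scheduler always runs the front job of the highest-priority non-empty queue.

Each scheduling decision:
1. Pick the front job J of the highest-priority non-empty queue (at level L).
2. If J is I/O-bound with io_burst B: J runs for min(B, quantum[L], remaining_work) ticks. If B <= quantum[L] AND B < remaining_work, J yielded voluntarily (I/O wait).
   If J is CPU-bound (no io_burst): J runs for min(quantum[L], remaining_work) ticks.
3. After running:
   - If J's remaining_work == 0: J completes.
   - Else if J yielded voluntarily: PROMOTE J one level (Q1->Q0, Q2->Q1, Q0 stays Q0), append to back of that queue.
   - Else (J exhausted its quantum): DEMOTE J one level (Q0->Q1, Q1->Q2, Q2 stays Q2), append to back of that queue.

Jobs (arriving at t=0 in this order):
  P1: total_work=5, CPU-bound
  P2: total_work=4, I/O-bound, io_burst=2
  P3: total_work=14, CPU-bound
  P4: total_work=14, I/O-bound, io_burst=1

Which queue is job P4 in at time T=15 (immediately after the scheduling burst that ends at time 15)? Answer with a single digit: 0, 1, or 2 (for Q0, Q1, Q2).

t=0-2: P1@Q0 runs 2, rem=3, quantum used, demote→Q1. Q0=[P2,P3,P4] Q1=[P1] Q2=[]
t=2-4: P2@Q0 runs 2, rem=2, I/O yield, promote→Q0. Q0=[P3,P4,P2] Q1=[P1] Q2=[]
t=4-6: P3@Q0 runs 2, rem=12, quantum used, demote→Q1. Q0=[P4,P2] Q1=[P1,P3] Q2=[]
t=6-7: P4@Q0 runs 1, rem=13, I/O yield, promote→Q0. Q0=[P2,P4] Q1=[P1,P3] Q2=[]
t=7-9: P2@Q0 runs 2, rem=0, completes. Q0=[P4] Q1=[P1,P3] Q2=[]
t=9-10: P4@Q0 runs 1, rem=12, I/O yield, promote→Q0. Q0=[P4] Q1=[P1,P3] Q2=[]
t=10-11: P4@Q0 runs 1, rem=11, I/O yield, promote→Q0. Q0=[P4] Q1=[P1,P3] Q2=[]
t=11-12: P4@Q0 runs 1, rem=10, I/O yield, promote→Q0. Q0=[P4] Q1=[P1,P3] Q2=[]
t=12-13: P4@Q0 runs 1, rem=9, I/O yield, promote→Q0. Q0=[P4] Q1=[P1,P3] Q2=[]
t=13-14: P4@Q0 runs 1, rem=8, I/O yield, promote→Q0. Q0=[P4] Q1=[P1,P3] Q2=[]
t=14-15: P4@Q0 runs 1, rem=7, I/O yield, promote→Q0. Q0=[P4] Q1=[P1,P3] Q2=[]
t=15-16: P4@Q0 runs 1, rem=6, I/O yield, promote→Q0. Q0=[P4] Q1=[P1,P3] Q2=[]
t=16-17: P4@Q0 runs 1, rem=5, I/O yield, promote→Q0. Q0=[P4] Q1=[P1,P3] Q2=[]
t=17-18: P4@Q0 runs 1, rem=4, I/O yield, promote→Q0. Q0=[P4] Q1=[P1,P3] Q2=[]
t=18-19: P4@Q0 runs 1, rem=3, I/O yield, promote→Q0. Q0=[P4] Q1=[P1,P3] Q2=[]
t=19-20: P4@Q0 runs 1, rem=2, I/O yield, promote→Q0. Q0=[P4] Q1=[P1,P3] Q2=[]
t=20-21: P4@Q0 runs 1, rem=1, I/O yield, promote→Q0. Q0=[P4] Q1=[P1,P3] Q2=[]
t=21-22: P4@Q0 runs 1, rem=0, completes. Q0=[] Q1=[P1,P3] Q2=[]
t=22-25: P1@Q1 runs 3, rem=0, completes. Q0=[] Q1=[P3] Q2=[]
t=25-29: P3@Q1 runs 4, rem=8, quantum used, demote→Q2. Q0=[] Q1=[] Q2=[P3]
t=29-37: P3@Q2 runs 8, rem=0, completes. Q0=[] Q1=[] Q2=[]

Answer: 0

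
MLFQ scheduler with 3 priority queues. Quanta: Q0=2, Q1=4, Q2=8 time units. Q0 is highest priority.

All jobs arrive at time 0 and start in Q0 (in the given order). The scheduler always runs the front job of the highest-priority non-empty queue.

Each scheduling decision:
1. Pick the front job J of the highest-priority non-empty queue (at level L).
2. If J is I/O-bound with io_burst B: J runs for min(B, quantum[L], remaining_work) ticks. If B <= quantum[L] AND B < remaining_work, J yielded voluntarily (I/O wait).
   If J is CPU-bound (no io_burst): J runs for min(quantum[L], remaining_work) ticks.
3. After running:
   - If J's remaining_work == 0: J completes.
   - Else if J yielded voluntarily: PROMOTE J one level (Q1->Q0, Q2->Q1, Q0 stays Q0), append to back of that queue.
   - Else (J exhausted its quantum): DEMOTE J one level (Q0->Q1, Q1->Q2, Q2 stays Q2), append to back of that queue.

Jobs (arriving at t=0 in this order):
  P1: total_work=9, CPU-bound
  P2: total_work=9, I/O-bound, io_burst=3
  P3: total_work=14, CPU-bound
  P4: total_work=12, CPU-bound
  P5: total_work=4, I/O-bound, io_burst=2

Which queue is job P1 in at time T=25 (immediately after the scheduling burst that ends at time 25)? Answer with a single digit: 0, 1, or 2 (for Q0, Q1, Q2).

t=0-2: P1@Q0 runs 2, rem=7, quantum used, demote→Q1. Q0=[P2,P3,P4,P5] Q1=[P1] Q2=[]
t=2-4: P2@Q0 runs 2, rem=7, quantum used, demote→Q1. Q0=[P3,P4,P5] Q1=[P1,P2] Q2=[]
t=4-6: P3@Q0 runs 2, rem=12, quantum used, demote→Q1. Q0=[P4,P5] Q1=[P1,P2,P3] Q2=[]
t=6-8: P4@Q0 runs 2, rem=10, quantum used, demote→Q1. Q0=[P5] Q1=[P1,P2,P3,P4] Q2=[]
t=8-10: P5@Q0 runs 2, rem=2, I/O yield, promote→Q0. Q0=[P5] Q1=[P1,P2,P3,P4] Q2=[]
t=10-12: P5@Q0 runs 2, rem=0, completes. Q0=[] Q1=[P1,P2,P3,P4] Q2=[]
t=12-16: P1@Q1 runs 4, rem=3, quantum used, demote→Q2. Q0=[] Q1=[P2,P3,P4] Q2=[P1]
t=16-19: P2@Q1 runs 3, rem=4, I/O yield, promote→Q0. Q0=[P2] Q1=[P3,P4] Q2=[P1]
t=19-21: P2@Q0 runs 2, rem=2, quantum used, demote→Q1. Q0=[] Q1=[P3,P4,P2] Q2=[P1]
t=21-25: P3@Q1 runs 4, rem=8, quantum used, demote→Q2. Q0=[] Q1=[P4,P2] Q2=[P1,P3]
t=25-29: P4@Q1 runs 4, rem=6, quantum used, demote→Q2. Q0=[] Q1=[P2] Q2=[P1,P3,P4]
t=29-31: P2@Q1 runs 2, rem=0, completes. Q0=[] Q1=[] Q2=[P1,P3,P4]
t=31-34: P1@Q2 runs 3, rem=0, completes. Q0=[] Q1=[] Q2=[P3,P4]
t=34-42: P3@Q2 runs 8, rem=0, completes. Q0=[] Q1=[] Q2=[P4]
t=42-48: P4@Q2 runs 6, rem=0, completes. Q0=[] Q1=[] Q2=[]

Answer: 2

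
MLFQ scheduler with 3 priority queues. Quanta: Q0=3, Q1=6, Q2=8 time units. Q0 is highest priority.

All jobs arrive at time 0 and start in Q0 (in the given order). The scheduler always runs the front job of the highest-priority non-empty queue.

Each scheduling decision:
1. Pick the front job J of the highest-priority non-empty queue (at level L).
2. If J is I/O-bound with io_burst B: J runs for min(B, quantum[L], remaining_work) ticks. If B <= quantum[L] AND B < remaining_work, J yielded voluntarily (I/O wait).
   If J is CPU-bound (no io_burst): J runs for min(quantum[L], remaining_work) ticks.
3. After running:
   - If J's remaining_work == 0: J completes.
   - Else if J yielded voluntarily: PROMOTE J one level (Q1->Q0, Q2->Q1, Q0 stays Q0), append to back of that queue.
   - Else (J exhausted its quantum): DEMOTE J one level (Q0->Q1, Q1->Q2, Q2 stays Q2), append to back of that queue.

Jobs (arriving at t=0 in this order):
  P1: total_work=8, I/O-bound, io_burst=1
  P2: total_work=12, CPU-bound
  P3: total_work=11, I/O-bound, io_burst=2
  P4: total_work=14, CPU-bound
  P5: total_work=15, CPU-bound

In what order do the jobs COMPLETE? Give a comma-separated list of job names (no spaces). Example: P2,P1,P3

t=0-1: P1@Q0 runs 1, rem=7, I/O yield, promote→Q0. Q0=[P2,P3,P4,P5,P1] Q1=[] Q2=[]
t=1-4: P2@Q0 runs 3, rem=9, quantum used, demote→Q1. Q0=[P3,P4,P5,P1] Q1=[P2] Q2=[]
t=4-6: P3@Q0 runs 2, rem=9, I/O yield, promote→Q0. Q0=[P4,P5,P1,P3] Q1=[P2] Q2=[]
t=6-9: P4@Q0 runs 3, rem=11, quantum used, demote→Q1. Q0=[P5,P1,P3] Q1=[P2,P4] Q2=[]
t=9-12: P5@Q0 runs 3, rem=12, quantum used, demote→Q1. Q0=[P1,P3] Q1=[P2,P4,P5] Q2=[]
t=12-13: P1@Q0 runs 1, rem=6, I/O yield, promote→Q0. Q0=[P3,P1] Q1=[P2,P4,P5] Q2=[]
t=13-15: P3@Q0 runs 2, rem=7, I/O yield, promote→Q0. Q0=[P1,P3] Q1=[P2,P4,P5] Q2=[]
t=15-16: P1@Q0 runs 1, rem=5, I/O yield, promote→Q0. Q0=[P3,P1] Q1=[P2,P4,P5] Q2=[]
t=16-18: P3@Q0 runs 2, rem=5, I/O yield, promote→Q0. Q0=[P1,P3] Q1=[P2,P4,P5] Q2=[]
t=18-19: P1@Q0 runs 1, rem=4, I/O yield, promote→Q0. Q0=[P3,P1] Q1=[P2,P4,P5] Q2=[]
t=19-21: P3@Q0 runs 2, rem=3, I/O yield, promote→Q0. Q0=[P1,P3] Q1=[P2,P4,P5] Q2=[]
t=21-22: P1@Q0 runs 1, rem=3, I/O yield, promote→Q0. Q0=[P3,P1] Q1=[P2,P4,P5] Q2=[]
t=22-24: P3@Q0 runs 2, rem=1, I/O yield, promote→Q0. Q0=[P1,P3] Q1=[P2,P4,P5] Q2=[]
t=24-25: P1@Q0 runs 1, rem=2, I/O yield, promote→Q0. Q0=[P3,P1] Q1=[P2,P4,P5] Q2=[]
t=25-26: P3@Q0 runs 1, rem=0, completes. Q0=[P1] Q1=[P2,P4,P5] Q2=[]
t=26-27: P1@Q0 runs 1, rem=1, I/O yield, promote→Q0. Q0=[P1] Q1=[P2,P4,P5] Q2=[]
t=27-28: P1@Q0 runs 1, rem=0, completes. Q0=[] Q1=[P2,P4,P5] Q2=[]
t=28-34: P2@Q1 runs 6, rem=3, quantum used, demote→Q2. Q0=[] Q1=[P4,P5] Q2=[P2]
t=34-40: P4@Q1 runs 6, rem=5, quantum used, demote→Q2. Q0=[] Q1=[P5] Q2=[P2,P4]
t=40-46: P5@Q1 runs 6, rem=6, quantum used, demote→Q2. Q0=[] Q1=[] Q2=[P2,P4,P5]
t=46-49: P2@Q2 runs 3, rem=0, completes. Q0=[] Q1=[] Q2=[P4,P5]
t=49-54: P4@Q2 runs 5, rem=0, completes. Q0=[] Q1=[] Q2=[P5]
t=54-60: P5@Q2 runs 6, rem=0, completes. Q0=[] Q1=[] Q2=[]

Answer: P3,P1,P2,P4,P5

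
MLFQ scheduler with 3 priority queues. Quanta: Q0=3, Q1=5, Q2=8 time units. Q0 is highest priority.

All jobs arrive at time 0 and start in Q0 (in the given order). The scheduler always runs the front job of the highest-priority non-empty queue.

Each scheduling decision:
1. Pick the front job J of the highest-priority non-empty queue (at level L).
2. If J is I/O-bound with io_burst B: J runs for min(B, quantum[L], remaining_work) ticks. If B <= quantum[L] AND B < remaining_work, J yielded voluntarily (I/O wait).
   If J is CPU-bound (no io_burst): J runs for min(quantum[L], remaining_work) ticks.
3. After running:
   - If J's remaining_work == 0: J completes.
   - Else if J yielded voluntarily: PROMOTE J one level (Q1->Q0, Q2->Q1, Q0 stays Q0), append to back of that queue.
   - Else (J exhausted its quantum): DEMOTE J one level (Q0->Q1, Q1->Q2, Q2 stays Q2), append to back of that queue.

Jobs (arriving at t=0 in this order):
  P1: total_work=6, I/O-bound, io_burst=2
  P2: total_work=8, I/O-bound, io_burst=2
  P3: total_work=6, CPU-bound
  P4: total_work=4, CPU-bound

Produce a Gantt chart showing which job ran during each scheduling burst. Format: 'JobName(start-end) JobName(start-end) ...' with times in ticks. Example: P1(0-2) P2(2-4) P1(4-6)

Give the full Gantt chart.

t=0-2: P1@Q0 runs 2, rem=4, I/O yield, promote→Q0. Q0=[P2,P3,P4,P1] Q1=[] Q2=[]
t=2-4: P2@Q0 runs 2, rem=6, I/O yield, promote→Q0. Q0=[P3,P4,P1,P2] Q1=[] Q2=[]
t=4-7: P3@Q0 runs 3, rem=3, quantum used, demote→Q1. Q0=[P4,P1,P2] Q1=[P3] Q2=[]
t=7-10: P4@Q0 runs 3, rem=1, quantum used, demote→Q1. Q0=[P1,P2] Q1=[P3,P4] Q2=[]
t=10-12: P1@Q0 runs 2, rem=2, I/O yield, promote→Q0. Q0=[P2,P1] Q1=[P3,P4] Q2=[]
t=12-14: P2@Q0 runs 2, rem=4, I/O yield, promote→Q0. Q0=[P1,P2] Q1=[P3,P4] Q2=[]
t=14-16: P1@Q0 runs 2, rem=0, completes. Q0=[P2] Q1=[P3,P4] Q2=[]
t=16-18: P2@Q0 runs 2, rem=2, I/O yield, promote→Q0. Q0=[P2] Q1=[P3,P4] Q2=[]
t=18-20: P2@Q0 runs 2, rem=0, completes. Q0=[] Q1=[P3,P4] Q2=[]
t=20-23: P3@Q1 runs 3, rem=0, completes. Q0=[] Q1=[P4] Q2=[]
t=23-24: P4@Q1 runs 1, rem=0, completes. Q0=[] Q1=[] Q2=[]

Answer: P1(0-2) P2(2-4) P3(4-7) P4(7-10) P1(10-12) P2(12-14) P1(14-16) P2(16-18) P2(18-20) P3(20-23) P4(23-24)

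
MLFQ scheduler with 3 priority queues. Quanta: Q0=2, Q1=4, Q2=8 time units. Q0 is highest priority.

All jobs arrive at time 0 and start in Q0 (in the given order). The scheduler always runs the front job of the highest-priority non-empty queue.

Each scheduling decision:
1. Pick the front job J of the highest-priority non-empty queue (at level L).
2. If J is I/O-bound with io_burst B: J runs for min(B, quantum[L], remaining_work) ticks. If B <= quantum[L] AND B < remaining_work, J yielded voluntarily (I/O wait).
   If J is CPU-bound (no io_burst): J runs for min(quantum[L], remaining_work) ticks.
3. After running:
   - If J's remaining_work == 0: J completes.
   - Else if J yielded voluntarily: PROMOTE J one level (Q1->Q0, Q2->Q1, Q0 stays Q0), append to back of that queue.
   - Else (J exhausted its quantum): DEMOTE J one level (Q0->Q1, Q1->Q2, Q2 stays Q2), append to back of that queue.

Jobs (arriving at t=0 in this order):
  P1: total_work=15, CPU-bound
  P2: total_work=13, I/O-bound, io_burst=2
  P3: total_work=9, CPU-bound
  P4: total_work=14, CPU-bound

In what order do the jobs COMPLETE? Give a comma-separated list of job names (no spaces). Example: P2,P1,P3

t=0-2: P1@Q0 runs 2, rem=13, quantum used, demote→Q1. Q0=[P2,P3,P4] Q1=[P1] Q2=[]
t=2-4: P2@Q0 runs 2, rem=11, I/O yield, promote→Q0. Q0=[P3,P4,P2] Q1=[P1] Q2=[]
t=4-6: P3@Q0 runs 2, rem=7, quantum used, demote→Q1. Q0=[P4,P2] Q1=[P1,P3] Q2=[]
t=6-8: P4@Q0 runs 2, rem=12, quantum used, demote→Q1. Q0=[P2] Q1=[P1,P3,P4] Q2=[]
t=8-10: P2@Q0 runs 2, rem=9, I/O yield, promote→Q0. Q0=[P2] Q1=[P1,P3,P4] Q2=[]
t=10-12: P2@Q0 runs 2, rem=7, I/O yield, promote→Q0. Q0=[P2] Q1=[P1,P3,P4] Q2=[]
t=12-14: P2@Q0 runs 2, rem=5, I/O yield, promote→Q0. Q0=[P2] Q1=[P1,P3,P4] Q2=[]
t=14-16: P2@Q0 runs 2, rem=3, I/O yield, promote→Q0. Q0=[P2] Q1=[P1,P3,P4] Q2=[]
t=16-18: P2@Q0 runs 2, rem=1, I/O yield, promote→Q0. Q0=[P2] Q1=[P1,P3,P4] Q2=[]
t=18-19: P2@Q0 runs 1, rem=0, completes. Q0=[] Q1=[P1,P3,P4] Q2=[]
t=19-23: P1@Q1 runs 4, rem=9, quantum used, demote→Q2. Q0=[] Q1=[P3,P4] Q2=[P1]
t=23-27: P3@Q1 runs 4, rem=3, quantum used, demote→Q2. Q0=[] Q1=[P4] Q2=[P1,P3]
t=27-31: P4@Q1 runs 4, rem=8, quantum used, demote→Q2. Q0=[] Q1=[] Q2=[P1,P3,P4]
t=31-39: P1@Q2 runs 8, rem=1, quantum used, demote→Q2. Q0=[] Q1=[] Q2=[P3,P4,P1]
t=39-42: P3@Q2 runs 3, rem=0, completes. Q0=[] Q1=[] Q2=[P4,P1]
t=42-50: P4@Q2 runs 8, rem=0, completes. Q0=[] Q1=[] Q2=[P1]
t=50-51: P1@Q2 runs 1, rem=0, completes. Q0=[] Q1=[] Q2=[]

Answer: P2,P3,P4,P1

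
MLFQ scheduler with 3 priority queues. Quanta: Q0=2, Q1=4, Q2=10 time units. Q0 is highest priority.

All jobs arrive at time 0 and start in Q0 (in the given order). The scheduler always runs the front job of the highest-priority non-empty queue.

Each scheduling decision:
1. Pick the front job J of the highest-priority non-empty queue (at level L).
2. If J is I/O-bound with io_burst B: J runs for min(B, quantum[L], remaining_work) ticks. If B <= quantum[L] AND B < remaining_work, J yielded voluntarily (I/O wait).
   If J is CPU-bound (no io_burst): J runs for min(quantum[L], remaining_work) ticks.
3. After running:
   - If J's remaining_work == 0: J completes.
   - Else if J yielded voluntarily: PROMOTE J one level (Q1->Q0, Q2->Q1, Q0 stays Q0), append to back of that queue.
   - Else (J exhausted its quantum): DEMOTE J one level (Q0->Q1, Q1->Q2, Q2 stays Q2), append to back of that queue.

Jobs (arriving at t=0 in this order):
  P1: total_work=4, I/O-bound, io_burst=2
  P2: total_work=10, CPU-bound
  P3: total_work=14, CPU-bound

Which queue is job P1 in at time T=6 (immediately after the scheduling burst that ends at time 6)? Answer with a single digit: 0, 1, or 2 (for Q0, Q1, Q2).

t=0-2: P1@Q0 runs 2, rem=2, I/O yield, promote→Q0. Q0=[P2,P3,P1] Q1=[] Q2=[]
t=2-4: P2@Q0 runs 2, rem=8, quantum used, demote→Q1. Q0=[P3,P1] Q1=[P2] Q2=[]
t=4-6: P3@Q0 runs 2, rem=12, quantum used, demote→Q1. Q0=[P1] Q1=[P2,P3] Q2=[]
t=6-8: P1@Q0 runs 2, rem=0, completes. Q0=[] Q1=[P2,P3] Q2=[]
t=8-12: P2@Q1 runs 4, rem=4, quantum used, demote→Q2. Q0=[] Q1=[P3] Q2=[P2]
t=12-16: P3@Q1 runs 4, rem=8, quantum used, demote→Q2. Q0=[] Q1=[] Q2=[P2,P3]
t=16-20: P2@Q2 runs 4, rem=0, completes. Q0=[] Q1=[] Q2=[P3]
t=20-28: P3@Q2 runs 8, rem=0, completes. Q0=[] Q1=[] Q2=[]

Answer: 0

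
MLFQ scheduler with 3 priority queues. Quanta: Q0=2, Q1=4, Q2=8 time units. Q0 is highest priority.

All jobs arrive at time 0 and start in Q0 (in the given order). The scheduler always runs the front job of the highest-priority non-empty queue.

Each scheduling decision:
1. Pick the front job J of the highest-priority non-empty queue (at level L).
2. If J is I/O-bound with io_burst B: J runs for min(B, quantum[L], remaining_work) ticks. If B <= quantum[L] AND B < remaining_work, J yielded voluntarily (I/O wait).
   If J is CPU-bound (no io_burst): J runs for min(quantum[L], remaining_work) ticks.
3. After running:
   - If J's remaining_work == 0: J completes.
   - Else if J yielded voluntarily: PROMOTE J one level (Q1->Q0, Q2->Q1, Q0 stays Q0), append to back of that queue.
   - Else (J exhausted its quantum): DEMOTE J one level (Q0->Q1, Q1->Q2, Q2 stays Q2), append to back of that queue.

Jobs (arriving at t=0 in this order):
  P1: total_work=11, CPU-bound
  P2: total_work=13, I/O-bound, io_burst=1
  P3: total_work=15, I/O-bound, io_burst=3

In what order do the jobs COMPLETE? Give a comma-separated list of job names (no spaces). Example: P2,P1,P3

Answer: P2,P3,P1

Derivation:
t=0-2: P1@Q0 runs 2, rem=9, quantum used, demote→Q1. Q0=[P2,P3] Q1=[P1] Q2=[]
t=2-3: P2@Q0 runs 1, rem=12, I/O yield, promote→Q0. Q0=[P3,P2] Q1=[P1] Q2=[]
t=3-5: P3@Q0 runs 2, rem=13, quantum used, demote→Q1. Q0=[P2] Q1=[P1,P3] Q2=[]
t=5-6: P2@Q0 runs 1, rem=11, I/O yield, promote→Q0. Q0=[P2] Q1=[P1,P3] Q2=[]
t=6-7: P2@Q0 runs 1, rem=10, I/O yield, promote→Q0. Q0=[P2] Q1=[P1,P3] Q2=[]
t=7-8: P2@Q0 runs 1, rem=9, I/O yield, promote→Q0. Q0=[P2] Q1=[P1,P3] Q2=[]
t=8-9: P2@Q0 runs 1, rem=8, I/O yield, promote→Q0. Q0=[P2] Q1=[P1,P3] Q2=[]
t=9-10: P2@Q0 runs 1, rem=7, I/O yield, promote→Q0. Q0=[P2] Q1=[P1,P3] Q2=[]
t=10-11: P2@Q0 runs 1, rem=6, I/O yield, promote→Q0. Q0=[P2] Q1=[P1,P3] Q2=[]
t=11-12: P2@Q0 runs 1, rem=5, I/O yield, promote→Q0. Q0=[P2] Q1=[P1,P3] Q2=[]
t=12-13: P2@Q0 runs 1, rem=4, I/O yield, promote→Q0. Q0=[P2] Q1=[P1,P3] Q2=[]
t=13-14: P2@Q0 runs 1, rem=3, I/O yield, promote→Q0. Q0=[P2] Q1=[P1,P3] Q2=[]
t=14-15: P2@Q0 runs 1, rem=2, I/O yield, promote→Q0. Q0=[P2] Q1=[P1,P3] Q2=[]
t=15-16: P2@Q0 runs 1, rem=1, I/O yield, promote→Q0. Q0=[P2] Q1=[P1,P3] Q2=[]
t=16-17: P2@Q0 runs 1, rem=0, completes. Q0=[] Q1=[P1,P3] Q2=[]
t=17-21: P1@Q1 runs 4, rem=5, quantum used, demote→Q2. Q0=[] Q1=[P3] Q2=[P1]
t=21-24: P3@Q1 runs 3, rem=10, I/O yield, promote→Q0. Q0=[P3] Q1=[] Q2=[P1]
t=24-26: P3@Q0 runs 2, rem=8, quantum used, demote→Q1. Q0=[] Q1=[P3] Q2=[P1]
t=26-29: P3@Q1 runs 3, rem=5, I/O yield, promote→Q0. Q0=[P3] Q1=[] Q2=[P1]
t=29-31: P3@Q0 runs 2, rem=3, quantum used, demote→Q1. Q0=[] Q1=[P3] Q2=[P1]
t=31-34: P3@Q1 runs 3, rem=0, completes. Q0=[] Q1=[] Q2=[P1]
t=34-39: P1@Q2 runs 5, rem=0, completes. Q0=[] Q1=[] Q2=[]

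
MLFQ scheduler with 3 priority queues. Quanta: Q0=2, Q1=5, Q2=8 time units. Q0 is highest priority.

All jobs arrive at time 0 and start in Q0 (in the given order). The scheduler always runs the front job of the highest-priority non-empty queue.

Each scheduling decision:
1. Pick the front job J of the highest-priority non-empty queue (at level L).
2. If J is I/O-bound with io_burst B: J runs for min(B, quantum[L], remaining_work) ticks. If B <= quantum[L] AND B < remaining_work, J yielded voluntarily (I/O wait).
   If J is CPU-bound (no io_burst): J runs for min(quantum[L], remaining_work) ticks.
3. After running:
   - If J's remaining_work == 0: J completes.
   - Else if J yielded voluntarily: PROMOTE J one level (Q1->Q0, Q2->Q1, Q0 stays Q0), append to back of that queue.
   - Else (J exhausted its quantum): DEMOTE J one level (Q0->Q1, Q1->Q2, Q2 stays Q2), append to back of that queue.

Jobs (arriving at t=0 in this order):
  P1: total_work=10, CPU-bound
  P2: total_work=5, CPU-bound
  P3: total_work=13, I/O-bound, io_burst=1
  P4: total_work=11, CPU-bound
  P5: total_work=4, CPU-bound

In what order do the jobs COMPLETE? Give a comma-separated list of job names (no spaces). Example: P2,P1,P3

Answer: P3,P2,P5,P1,P4

Derivation:
t=0-2: P1@Q0 runs 2, rem=8, quantum used, demote→Q1. Q0=[P2,P3,P4,P5] Q1=[P1] Q2=[]
t=2-4: P2@Q0 runs 2, rem=3, quantum used, demote→Q1. Q0=[P3,P4,P5] Q1=[P1,P2] Q2=[]
t=4-5: P3@Q0 runs 1, rem=12, I/O yield, promote→Q0. Q0=[P4,P5,P3] Q1=[P1,P2] Q2=[]
t=5-7: P4@Q0 runs 2, rem=9, quantum used, demote→Q1. Q0=[P5,P3] Q1=[P1,P2,P4] Q2=[]
t=7-9: P5@Q0 runs 2, rem=2, quantum used, demote→Q1. Q0=[P3] Q1=[P1,P2,P4,P5] Q2=[]
t=9-10: P3@Q0 runs 1, rem=11, I/O yield, promote→Q0. Q0=[P3] Q1=[P1,P2,P4,P5] Q2=[]
t=10-11: P3@Q0 runs 1, rem=10, I/O yield, promote→Q0. Q0=[P3] Q1=[P1,P2,P4,P5] Q2=[]
t=11-12: P3@Q0 runs 1, rem=9, I/O yield, promote→Q0. Q0=[P3] Q1=[P1,P2,P4,P5] Q2=[]
t=12-13: P3@Q0 runs 1, rem=8, I/O yield, promote→Q0. Q0=[P3] Q1=[P1,P2,P4,P5] Q2=[]
t=13-14: P3@Q0 runs 1, rem=7, I/O yield, promote→Q0. Q0=[P3] Q1=[P1,P2,P4,P5] Q2=[]
t=14-15: P3@Q0 runs 1, rem=6, I/O yield, promote→Q0. Q0=[P3] Q1=[P1,P2,P4,P5] Q2=[]
t=15-16: P3@Q0 runs 1, rem=5, I/O yield, promote→Q0. Q0=[P3] Q1=[P1,P2,P4,P5] Q2=[]
t=16-17: P3@Q0 runs 1, rem=4, I/O yield, promote→Q0. Q0=[P3] Q1=[P1,P2,P4,P5] Q2=[]
t=17-18: P3@Q0 runs 1, rem=3, I/O yield, promote→Q0. Q0=[P3] Q1=[P1,P2,P4,P5] Q2=[]
t=18-19: P3@Q0 runs 1, rem=2, I/O yield, promote→Q0. Q0=[P3] Q1=[P1,P2,P4,P5] Q2=[]
t=19-20: P3@Q0 runs 1, rem=1, I/O yield, promote→Q0. Q0=[P3] Q1=[P1,P2,P4,P5] Q2=[]
t=20-21: P3@Q0 runs 1, rem=0, completes. Q0=[] Q1=[P1,P2,P4,P5] Q2=[]
t=21-26: P1@Q1 runs 5, rem=3, quantum used, demote→Q2. Q0=[] Q1=[P2,P4,P5] Q2=[P1]
t=26-29: P2@Q1 runs 3, rem=0, completes. Q0=[] Q1=[P4,P5] Q2=[P1]
t=29-34: P4@Q1 runs 5, rem=4, quantum used, demote→Q2. Q0=[] Q1=[P5] Q2=[P1,P4]
t=34-36: P5@Q1 runs 2, rem=0, completes. Q0=[] Q1=[] Q2=[P1,P4]
t=36-39: P1@Q2 runs 3, rem=0, completes. Q0=[] Q1=[] Q2=[P4]
t=39-43: P4@Q2 runs 4, rem=0, completes. Q0=[] Q1=[] Q2=[]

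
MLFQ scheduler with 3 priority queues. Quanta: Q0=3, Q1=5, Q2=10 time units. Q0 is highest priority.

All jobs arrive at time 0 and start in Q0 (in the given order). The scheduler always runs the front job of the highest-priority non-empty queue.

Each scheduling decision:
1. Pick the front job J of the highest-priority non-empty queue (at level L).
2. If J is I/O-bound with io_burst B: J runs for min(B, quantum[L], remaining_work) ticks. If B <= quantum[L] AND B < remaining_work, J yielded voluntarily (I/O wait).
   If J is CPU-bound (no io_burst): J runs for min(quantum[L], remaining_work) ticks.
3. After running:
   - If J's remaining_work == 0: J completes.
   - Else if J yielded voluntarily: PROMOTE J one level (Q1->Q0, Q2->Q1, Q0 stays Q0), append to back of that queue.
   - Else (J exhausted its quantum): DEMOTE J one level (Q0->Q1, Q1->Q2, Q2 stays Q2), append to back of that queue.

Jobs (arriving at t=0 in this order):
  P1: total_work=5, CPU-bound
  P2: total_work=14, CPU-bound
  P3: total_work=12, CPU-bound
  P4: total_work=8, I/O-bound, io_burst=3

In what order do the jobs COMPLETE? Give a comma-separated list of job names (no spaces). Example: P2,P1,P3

t=0-3: P1@Q0 runs 3, rem=2, quantum used, demote→Q1. Q0=[P2,P3,P4] Q1=[P1] Q2=[]
t=3-6: P2@Q0 runs 3, rem=11, quantum used, demote→Q1. Q0=[P3,P4] Q1=[P1,P2] Q2=[]
t=6-9: P3@Q0 runs 3, rem=9, quantum used, demote→Q1. Q0=[P4] Q1=[P1,P2,P3] Q2=[]
t=9-12: P4@Q0 runs 3, rem=5, I/O yield, promote→Q0. Q0=[P4] Q1=[P1,P2,P3] Q2=[]
t=12-15: P4@Q0 runs 3, rem=2, I/O yield, promote→Q0. Q0=[P4] Q1=[P1,P2,P3] Q2=[]
t=15-17: P4@Q0 runs 2, rem=0, completes. Q0=[] Q1=[P1,P2,P3] Q2=[]
t=17-19: P1@Q1 runs 2, rem=0, completes. Q0=[] Q1=[P2,P3] Q2=[]
t=19-24: P2@Q1 runs 5, rem=6, quantum used, demote→Q2. Q0=[] Q1=[P3] Q2=[P2]
t=24-29: P3@Q1 runs 5, rem=4, quantum used, demote→Q2. Q0=[] Q1=[] Q2=[P2,P3]
t=29-35: P2@Q2 runs 6, rem=0, completes. Q0=[] Q1=[] Q2=[P3]
t=35-39: P3@Q2 runs 4, rem=0, completes. Q0=[] Q1=[] Q2=[]

Answer: P4,P1,P2,P3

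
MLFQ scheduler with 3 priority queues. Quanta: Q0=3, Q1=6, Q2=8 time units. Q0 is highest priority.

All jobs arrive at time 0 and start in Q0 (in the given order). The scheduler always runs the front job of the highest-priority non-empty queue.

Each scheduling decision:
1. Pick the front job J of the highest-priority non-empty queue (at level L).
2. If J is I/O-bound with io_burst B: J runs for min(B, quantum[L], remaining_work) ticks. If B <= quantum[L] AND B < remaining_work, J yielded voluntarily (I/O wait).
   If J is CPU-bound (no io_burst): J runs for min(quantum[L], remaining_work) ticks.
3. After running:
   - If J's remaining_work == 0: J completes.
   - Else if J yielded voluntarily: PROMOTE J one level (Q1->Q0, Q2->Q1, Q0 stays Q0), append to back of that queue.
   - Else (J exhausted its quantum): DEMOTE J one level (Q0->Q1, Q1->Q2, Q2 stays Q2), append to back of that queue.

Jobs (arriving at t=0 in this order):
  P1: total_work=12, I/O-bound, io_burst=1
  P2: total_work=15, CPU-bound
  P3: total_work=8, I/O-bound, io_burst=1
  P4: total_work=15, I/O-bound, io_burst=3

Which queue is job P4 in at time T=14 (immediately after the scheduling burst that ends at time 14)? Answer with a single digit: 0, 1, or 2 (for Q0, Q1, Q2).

t=0-1: P1@Q0 runs 1, rem=11, I/O yield, promote→Q0. Q0=[P2,P3,P4,P1] Q1=[] Q2=[]
t=1-4: P2@Q0 runs 3, rem=12, quantum used, demote→Q1. Q0=[P3,P4,P1] Q1=[P2] Q2=[]
t=4-5: P3@Q0 runs 1, rem=7, I/O yield, promote→Q0. Q0=[P4,P1,P3] Q1=[P2] Q2=[]
t=5-8: P4@Q0 runs 3, rem=12, I/O yield, promote→Q0. Q0=[P1,P3,P4] Q1=[P2] Q2=[]
t=8-9: P1@Q0 runs 1, rem=10, I/O yield, promote→Q0. Q0=[P3,P4,P1] Q1=[P2] Q2=[]
t=9-10: P3@Q0 runs 1, rem=6, I/O yield, promote→Q0. Q0=[P4,P1,P3] Q1=[P2] Q2=[]
t=10-13: P4@Q0 runs 3, rem=9, I/O yield, promote→Q0. Q0=[P1,P3,P4] Q1=[P2] Q2=[]
t=13-14: P1@Q0 runs 1, rem=9, I/O yield, promote→Q0. Q0=[P3,P4,P1] Q1=[P2] Q2=[]
t=14-15: P3@Q0 runs 1, rem=5, I/O yield, promote→Q0. Q0=[P4,P1,P3] Q1=[P2] Q2=[]
t=15-18: P4@Q0 runs 3, rem=6, I/O yield, promote→Q0. Q0=[P1,P3,P4] Q1=[P2] Q2=[]
t=18-19: P1@Q0 runs 1, rem=8, I/O yield, promote→Q0. Q0=[P3,P4,P1] Q1=[P2] Q2=[]
t=19-20: P3@Q0 runs 1, rem=4, I/O yield, promote→Q0. Q0=[P4,P1,P3] Q1=[P2] Q2=[]
t=20-23: P4@Q0 runs 3, rem=3, I/O yield, promote→Q0. Q0=[P1,P3,P4] Q1=[P2] Q2=[]
t=23-24: P1@Q0 runs 1, rem=7, I/O yield, promote→Q0. Q0=[P3,P4,P1] Q1=[P2] Q2=[]
t=24-25: P3@Q0 runs 1, rem=3, I/O yield, promote→Q0. Q0=[P4,P1,P3] Q1=[P2] Q2=[]
t=25-28: P4@Q0 runs 3, rem=0, completes. Q0=[P1,P3] Q1=[P2] Q2=[]
t=28-29: P1@Q0 runs 1, rem=6, I/O yield, promote→Q0. Q0=[P3,P1] Q1=[P2] Q2=[]
t=29-30: P3@Q0 runs 1, rem=2, I/O yield, promote→Q0. Q0=[P1,P3] Q1=[P2] Q2=[]
t=30-31: P1@Q0 runs 1, rem=5, I/O yield, promote→Q0. Q0=[P3,P1] Q1=[P2] Q2=[]
t=31-32: P3@Q0 runs 1, rem=1, I/O yield, promote→Q0. Q0=[P1,P3] Q1=[P2] Q2=[]
t=32-33: P1@Q0 runs 1, rem=4, I/O yield, promote→Q0. Q0=[P3,P1] Q1=[P2] Q2=[]
t=33-34: P3@Q0 runs 1, rem=0, completes. Q0=[P1] Q1=[P2] Q2=[]
t=34-35: P1@Q0 runs 1, rem=3, I/O yield, promote→Q0. Q0=[P1] Q1=[P2] Q2=[]
t=35-36: P1@Q0 runs 1, rem=2, I/O yield, promote→Q0. Q0=[P1] Q1=[P2] Q2=[]
t=36-37: P1@Q0 runs 1, rem=1, I/O yield, promote→Q0. Q0=[P1] Q1=[P2] Q2=[]
t=37-38: P1@Q0 runs 1, rem=0, completes. Q0=[] Q1=[P2] Q2=[]
t=38-44: P2@Q1 runs 6, rem=6, quantum used, demote→Q2. Q0=[] Q1=[] Q2=[P2]
t=44-50: P2@Q2 runs 6, rem=0, completes. Q0=[] Q1=[] Q2=[]

Answer: 0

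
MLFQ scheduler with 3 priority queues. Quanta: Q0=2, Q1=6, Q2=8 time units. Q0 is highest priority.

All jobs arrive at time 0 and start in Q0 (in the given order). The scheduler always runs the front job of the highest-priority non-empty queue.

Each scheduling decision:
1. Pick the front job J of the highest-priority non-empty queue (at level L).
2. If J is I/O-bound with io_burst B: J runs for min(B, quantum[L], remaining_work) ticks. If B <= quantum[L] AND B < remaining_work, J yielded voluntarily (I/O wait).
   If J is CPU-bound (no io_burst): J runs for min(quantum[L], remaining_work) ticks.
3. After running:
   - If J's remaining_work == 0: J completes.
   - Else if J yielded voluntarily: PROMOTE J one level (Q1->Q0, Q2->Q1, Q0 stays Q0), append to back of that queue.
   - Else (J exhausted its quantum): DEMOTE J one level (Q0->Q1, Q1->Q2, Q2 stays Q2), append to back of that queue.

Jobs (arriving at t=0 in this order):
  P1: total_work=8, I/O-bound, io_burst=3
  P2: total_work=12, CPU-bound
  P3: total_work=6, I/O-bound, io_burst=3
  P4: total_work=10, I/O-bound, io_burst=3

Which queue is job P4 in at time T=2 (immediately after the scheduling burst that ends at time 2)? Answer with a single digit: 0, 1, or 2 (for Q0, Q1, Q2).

Answer: 0

Derivation:
t=0-2: P1@Q0 runs 2, rem=6, quantum used, demote→Q1. Q0=[P2,P3,P4] Q1=[P1] Q2=[]
t=2-4: P2@Q0 runs 2, rem=10, quantum used, demote→Q1. Q0=[P3,P4] Q1=[P1,P2] Q2=[]
t=4-6: P3@Q0 runs 2, rem=4, quantum used, demote→Q1. Q0=[P4] Q1=[P1,P2,P3] Q2=[]
t=6-8: P4@Q0 runs 2, rem=8, quantum used, demote→Q1. Q0=[] Q1=[P1,P2,P3,P4] Q2=[]
t=8-11: P1@Q1 runs 3, rem=3, I/O yield, promote→Q0. Q0=[P1] Q1=[P2,P3,P4] Q2=[]
t=11-13: P1@Q0 runs 2, rem=1, quantum used, demote→Q1. Q0=[] Q1=[P2,P3,P4,P1] Q2=[]
t=13-19: P2@Q1 runs 6, rem=4, quantum used, demote→Q2. Q0=[] Q1=[P3,P4,P1] Q2=[P2]
t=19-22: P3@Q1 runs 3, rem=1, I/O yield, promote→Q0. Q0=[P3] Q1=[P4,P1] Q2=[P2]
t=22-23: P3@Q0 runs 1, rem=0, completes. Q0=[] Q1=[P4,P1] Q2=[P2]
t=23-26: P4@Q1 runs 3, rem=5, I/O yield, promote→Q0. Q0=[P4] Q1=[P1] Q2=[P2]
t=26-28: P4@Q0 runs 2, rem=3, quantum used, demote→Q1. Q0=[] Q1=[P1,P4] Q2=[P2]
t=28-29: P1@Q1 runs 1, rem=0, completes. Q0=[] Q1=[P4] Q2=[P2]
t=29-32: P4@Q1 runs 3, rem=0, completes. Q0=[] Q1=[] Q2=[P2]
t=32-36: P2@Q2 runs 4, rem=0, completes. Q0=[] Q1=[] Q2=[]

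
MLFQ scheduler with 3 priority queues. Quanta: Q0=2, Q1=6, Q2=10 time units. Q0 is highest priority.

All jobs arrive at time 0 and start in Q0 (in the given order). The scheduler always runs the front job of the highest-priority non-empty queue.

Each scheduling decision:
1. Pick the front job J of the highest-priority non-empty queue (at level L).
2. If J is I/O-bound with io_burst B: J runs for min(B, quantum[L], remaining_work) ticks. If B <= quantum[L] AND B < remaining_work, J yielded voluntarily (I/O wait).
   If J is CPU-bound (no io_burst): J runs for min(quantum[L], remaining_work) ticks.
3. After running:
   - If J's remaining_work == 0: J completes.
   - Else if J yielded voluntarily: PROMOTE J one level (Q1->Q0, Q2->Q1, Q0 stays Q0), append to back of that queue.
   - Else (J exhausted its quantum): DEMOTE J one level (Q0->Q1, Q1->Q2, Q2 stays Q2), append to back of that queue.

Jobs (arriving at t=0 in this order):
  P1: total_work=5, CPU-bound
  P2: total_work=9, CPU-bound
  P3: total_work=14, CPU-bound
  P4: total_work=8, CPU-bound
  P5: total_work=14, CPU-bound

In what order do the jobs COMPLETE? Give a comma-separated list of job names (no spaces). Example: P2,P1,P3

Answer: P1,P4,P2,P3,P5

Derivation:
t=0-2: P1@Q0 runs 2, rem=3, quantum used, demote→Q1. Q0=[P2,P3,P4,P5] Q1=[P1] Q2=[]
t=2-4: P2@Q0 runs 2, rem=7, quantum used, demote→Q1. Q0=[P3,P4,P5] Q1=[P1,P2] Q2=[]
t=4-6: P3@Q0 runs 2, rem=12, quantum used, demote→Q1. Q0=[P4,P5] Q1=[P1,P2,P3] Q2=[]
t=6-8: P4@Q0 runs 2, rem=6, quantum used, demote→Q1. Q0=[P5] Q1=[P1,P2,P3,P4] Q2=[]
t=8-10: P5@Q0 runs 2, rem=12, quantum used, demote→Q1. Q0=[] Q1=[P1,P2,P3,P4,P5] Q2=[]
t=10-13: P1@Q1 runs 3, rem=0, completes. Q0=[] Q1=[P2,P3,P4,P5] Q2=[]
t=13-19: P2@Q1 runs 6, rem=1, quantum used, demote→Q2. Q0=[] Q1=[P3,P4,P5] Q2=[P2]
t=19-25: P3@Q1 runs 6, rem=6, quantum used, demote→Q2. Q0=[] Q1=[P4,P5] Q2=[P2,P3]
t=25-31: P4@Q1 runs 6, rem=0, completes. Q0=[] Q1=[P5] Q2=[P2,P3]
t=31-37: P5@Q1 runs 6, rem=6, quantum used, demote→Q2. Q0=[] Q1=[] Q2=[P2,P3,P5]
t=37-38: P2@Q2 runs 1, rem=0, completes. Q0=[] Q1=[] Q2=[P3,P5]
t=38-44: P3@Q2 runs 6, rem=0, completes. Q0=[] Q1=[] Q2=[P5]
t=44-50: P5@Q2 runs 6, rem=0, completes. Q0=[] Q1=[] Q2=[]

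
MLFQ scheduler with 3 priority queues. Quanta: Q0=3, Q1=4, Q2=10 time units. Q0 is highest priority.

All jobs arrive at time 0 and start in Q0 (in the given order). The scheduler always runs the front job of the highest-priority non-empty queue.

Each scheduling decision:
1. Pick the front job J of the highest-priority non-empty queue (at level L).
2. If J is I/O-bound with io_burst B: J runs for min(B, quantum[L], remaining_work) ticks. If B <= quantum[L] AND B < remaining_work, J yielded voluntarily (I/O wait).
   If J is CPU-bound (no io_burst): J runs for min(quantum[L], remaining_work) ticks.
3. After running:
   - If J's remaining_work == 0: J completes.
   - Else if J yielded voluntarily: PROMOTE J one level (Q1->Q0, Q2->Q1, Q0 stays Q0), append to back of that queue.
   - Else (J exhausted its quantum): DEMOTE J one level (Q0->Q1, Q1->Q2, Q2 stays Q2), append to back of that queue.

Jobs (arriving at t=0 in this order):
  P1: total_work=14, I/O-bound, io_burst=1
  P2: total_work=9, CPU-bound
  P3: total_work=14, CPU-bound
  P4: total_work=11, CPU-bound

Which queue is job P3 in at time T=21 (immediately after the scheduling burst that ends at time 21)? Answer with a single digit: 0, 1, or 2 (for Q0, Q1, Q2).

t=0-1: P1@Q0 runs 1, rem=13, I/O yield, promote→Q0. Q0=[P2,P3,P4,P1] Q1=[] Q2=[]
t=1-4: P2@Q0 runs 3, rem=6, quantum used, demote→Q1. Q0=[P3,P4,P1] Q1=[P2] Q2=[]
t=4-7: P3@Q0 runs 3, rem=11, quantum used, demote→Q1. Q0=[P4,P1] Q1=[P2,P3] Q2=[]
t=7-10: P4@Q0 runs 3, rem=8, quantum used, demote→Q1. Q0=[P1] Q1=[P2,P3,P4] Q2=[]
t=10-11: P1@Q0 runs 1, rem=12, I/O yield, promote→Q0. Q0=[P1] Q1=[P2,P3,P4] Q2=[]
t=11-12: P1@Q0 runs 1, rem=11, I/O yield, promote→Q0. Q0=[P1] Q1=[P2,P3,P4] Q2=[]
t=12-13: P1@Q0 runs 1, rem=10, I/O yield, promote→Q0. Q0=[P1] Q1=[P2,P3,P4] Q2=[]
t=13-14: P1@Q0 runs 1, rem=9, I/O yield, promote→Q0. Q0=[P1] Q1=[P2,P3,P4] Q2=[]
t=14-15: P1@Q0 runs 1, rem=8, I/O yield, promote→Q0. Q0=[P1] Q1=[P2,P3,P4] Q2=[]
t=15-16: P1@Q0 runs 1, rem=7, I/O yield, promote→Q0. Q0=[P1] Q1=[P2,P3,P4] Q2=[]
t=16-17: P1@Q0 runs 1, rem=6, I/O yield, promote→Q0. Q0=[P1] Q1=[P2,P3,P4] Q2=[]
t=17-18: P1@Q0 runs 1, rem=5, I/O yield, promote→Q0. Q0=[P1] Q1=[P2,P3,P4] Q2=[]
t=18-19: P1@Q0 runs 1, rem=4, I/O yield, promote→Q0. Q0=[P1] Q1=[P2,P3,P4] Q2=[]
t=19-20: P1@Q0 runs 1, rem=3, I/O yield, promote→Q0. Q0=[P1] Q1=[P2,P3,P4] Q2=[]
t=20-21: P1@Q0 runs 1, rem=2, I/O yield, promote→Q0. Q0=[P1] Q1=[P2,P3,P4] Q2=[]
t=21-22: P1@Q0 runs 1, rem=1, I/O yield, promote→Q0. Q0=[P1] Q1=[P2,P3,P4] Q2=[]
t=22-23: P1@Q0 runs 1, rem=0, completes. Q0=[] Q1=[P2,P3,P4] Q2=[]
t=23-27: P2@Q1 runs 4, rem=2, quantum used, demote→Q2. Q0=[] Q1=[P3,P4] Q2=[P2]
t=27-31: P3@Q1 runs 4, rem=7, quantum used, demote→Q2. Q0=[] Q1=[P4] Q2=[P2,P3]
t=31-35: P4@Q1 runs 4, rem=4, quantum used, demote→Q2. Q0=[] Q1=[] Q2=[P2,P3,P4]
t=35-37: P2@Q2 runs 2, rem=0, completes. Q0=[] Q1=[] Q2=[P3,P4]
t=37-44: P3@Q2 runs 7, rem=0, completes. Q0=[] Q1=[] Q2=[P4]
t=44-48: P4@Q2 runs 4, rem=0, completes. Q0=[] Q1=[] Q2=[]

Answer: 1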